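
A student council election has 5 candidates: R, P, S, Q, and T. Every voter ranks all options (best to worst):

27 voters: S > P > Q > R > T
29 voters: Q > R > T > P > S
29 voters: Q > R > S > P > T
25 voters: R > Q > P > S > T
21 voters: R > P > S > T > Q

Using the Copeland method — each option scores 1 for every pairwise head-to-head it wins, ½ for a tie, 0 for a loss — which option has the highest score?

R: beats P, S, and T; loses to Q → score 3.
P: beats S and T; loses to R and Q → score 2.
S: beats T; loses to R, P, and Q → score 1.
Q: beats R, P, S, and T → score 4.
T: loses to R, P, S, and Q → score 0.
Q has the best pairwise record.

Q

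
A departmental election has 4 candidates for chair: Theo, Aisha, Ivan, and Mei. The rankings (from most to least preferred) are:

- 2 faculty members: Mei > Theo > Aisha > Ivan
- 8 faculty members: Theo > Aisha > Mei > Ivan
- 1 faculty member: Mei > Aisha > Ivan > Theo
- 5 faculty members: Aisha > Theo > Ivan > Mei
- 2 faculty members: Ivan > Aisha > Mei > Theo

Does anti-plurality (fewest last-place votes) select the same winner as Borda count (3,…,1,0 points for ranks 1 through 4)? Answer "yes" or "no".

yes

Anti-plurality — last-place votes: Theo 3, Aisha 0, Ivan 10, Mei 5. Winner: Aisha.
Borda — scores: Theo 38, Aisha 39, Ivan 12, Mei 19. Winner: Aisha.
The two methods agree.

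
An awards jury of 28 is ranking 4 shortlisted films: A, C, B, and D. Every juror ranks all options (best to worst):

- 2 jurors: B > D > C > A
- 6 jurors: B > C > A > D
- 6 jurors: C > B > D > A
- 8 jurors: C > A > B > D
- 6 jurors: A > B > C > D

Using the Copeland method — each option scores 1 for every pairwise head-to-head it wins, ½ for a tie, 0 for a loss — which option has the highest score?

C

A: beats D; ties B; loses to C → score 1.5.
C: beats A and D; ties B → score 2.5.
B: beats D; ties A and C → score 2.
D: loses to A, C, and B → score 0.
C has the best pairwise record.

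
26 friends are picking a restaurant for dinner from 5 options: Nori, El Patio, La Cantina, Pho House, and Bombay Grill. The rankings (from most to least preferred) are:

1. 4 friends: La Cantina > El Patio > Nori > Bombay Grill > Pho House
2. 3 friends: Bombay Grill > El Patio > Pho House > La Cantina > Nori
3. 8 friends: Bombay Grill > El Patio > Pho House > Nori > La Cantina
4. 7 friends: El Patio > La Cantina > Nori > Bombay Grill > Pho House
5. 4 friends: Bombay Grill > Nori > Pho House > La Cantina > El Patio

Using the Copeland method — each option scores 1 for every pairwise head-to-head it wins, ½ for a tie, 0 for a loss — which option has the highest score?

Bombay Grill

Nori: beats Pho House; loses to El Patio, La Cantina, and Bombay Grill → score 1.
El Patio: beats Nori, La Cantina, and Pho House; loses to Bombay Grill → score 3.
La Cantina: beats Nori; loses to El Patio, Pho House, and Bombay Grill → score 1.
Pho House: beats La Cantina; loses to Nori, El Patio, and Bombay Grill → score 1.
Bombay Grill: beats Nori, El Patio, La Cantina, and Pho House → score 4.
Bombay Grill has the best pairwise record.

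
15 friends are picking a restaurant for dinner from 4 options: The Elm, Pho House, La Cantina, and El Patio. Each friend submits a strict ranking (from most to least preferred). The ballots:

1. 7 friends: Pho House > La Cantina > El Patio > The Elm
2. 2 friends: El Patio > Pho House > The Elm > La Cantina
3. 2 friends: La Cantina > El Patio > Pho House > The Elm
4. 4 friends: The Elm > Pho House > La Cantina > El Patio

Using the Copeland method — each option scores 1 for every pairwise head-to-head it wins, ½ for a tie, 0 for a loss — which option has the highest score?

The Elm: loses to Pho House, La Cantina, and El Patio → score 0.
Pho House: beats The Elm, La Cantina, and El Patio → score 3.
La Cantina: beats The Elm and El Patio; loses to Pho House → score 2.
El Patio: beats The Elm; loses to Pho House and La Cantina → score 1.
Pho House has the best pairwise record.

Pho House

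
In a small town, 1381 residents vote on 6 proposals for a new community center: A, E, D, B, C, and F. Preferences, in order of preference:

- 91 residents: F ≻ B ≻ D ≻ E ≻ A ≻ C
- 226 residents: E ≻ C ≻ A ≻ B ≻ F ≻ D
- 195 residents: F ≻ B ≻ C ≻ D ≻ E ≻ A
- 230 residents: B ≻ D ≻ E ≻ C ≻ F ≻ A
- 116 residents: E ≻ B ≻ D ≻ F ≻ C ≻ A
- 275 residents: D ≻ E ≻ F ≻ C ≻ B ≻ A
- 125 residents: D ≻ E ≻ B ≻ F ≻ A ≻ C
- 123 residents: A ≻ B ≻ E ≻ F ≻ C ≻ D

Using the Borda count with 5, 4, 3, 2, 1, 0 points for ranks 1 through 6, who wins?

A: 91·1 + 226·3 + 195·0 + 230·0 + 116·0 + 275·0 + 125·1 + 123·5 = 1509
E: 91·2 + 226·5 + 195·1 + 230·3 + 116·5 + 275·4 + 125·4 + 123·3 = 4746
D: 91·3 + 226·0 + 195·2 + 230·4 + 116·3 + 275·5 + 125·5 + 123·0 = 3931
B: 91·4 + 226·2 + 195·4 + 230·5 + 116·4 + 275·1 + 125·3 + 123·4 = 4352
C: 91·0 + 226·4 + 195·3 + 230·2 + 116·1 + 275·2 + 125·0 + 123·1 = 2738
F: 91·5 + 226·1 + 195·5 + 230·1 + 116·2 + 275·3 + 125·2 + 123·2 = 3439
E has the highest Borda score (4746).

E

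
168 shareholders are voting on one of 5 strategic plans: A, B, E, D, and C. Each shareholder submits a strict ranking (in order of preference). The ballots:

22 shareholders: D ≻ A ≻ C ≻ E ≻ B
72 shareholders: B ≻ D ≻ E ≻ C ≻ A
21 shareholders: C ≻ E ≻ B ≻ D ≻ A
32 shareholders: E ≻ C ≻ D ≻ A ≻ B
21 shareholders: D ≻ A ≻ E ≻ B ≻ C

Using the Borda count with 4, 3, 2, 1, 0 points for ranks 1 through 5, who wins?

A: 22·3 + 72·0 + 21·0 + 32·1 + 21·3 = 161
B: 22·0 + 72·4 + 21·2 + 32·0 + 21·1 = 351
E: 22·1 + 72·2 + 21·3 + 32·4 + 21·2 = 399
D: 22·4 + 72·3 + 21·1 + 32·2 + 21·4 = 473
C: 22·2 + 72·1 + 21·4 + 32·3 + 21·0 = 296
D has the highest Borda score (473).

D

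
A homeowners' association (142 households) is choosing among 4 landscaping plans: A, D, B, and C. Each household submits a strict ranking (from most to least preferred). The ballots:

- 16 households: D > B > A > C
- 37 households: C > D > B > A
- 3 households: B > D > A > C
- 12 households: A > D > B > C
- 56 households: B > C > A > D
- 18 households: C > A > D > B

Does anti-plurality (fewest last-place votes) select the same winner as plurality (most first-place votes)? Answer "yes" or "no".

yes

Anti-plurality — last-place votes: A 37, D 56, B 18, C 31. Winner: B.
Plurality — first-place votes: A 12, D 16, B 59, C 55. Winner: B.
The two methods agree.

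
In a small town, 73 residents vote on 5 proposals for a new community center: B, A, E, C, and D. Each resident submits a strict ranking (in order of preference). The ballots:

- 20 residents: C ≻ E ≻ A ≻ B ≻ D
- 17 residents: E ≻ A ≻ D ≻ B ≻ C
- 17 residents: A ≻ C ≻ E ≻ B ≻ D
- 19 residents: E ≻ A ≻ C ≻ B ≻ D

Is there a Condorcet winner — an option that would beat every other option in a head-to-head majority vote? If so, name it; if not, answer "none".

Checking pairwise contests:
A beats B 73–0.
E beats A 56–17.
C beats E 37–36.
A beats C 53–20.
B beats D 56–17.
Every option loses at least one head-to-head, so there is no Condorcet winner.

none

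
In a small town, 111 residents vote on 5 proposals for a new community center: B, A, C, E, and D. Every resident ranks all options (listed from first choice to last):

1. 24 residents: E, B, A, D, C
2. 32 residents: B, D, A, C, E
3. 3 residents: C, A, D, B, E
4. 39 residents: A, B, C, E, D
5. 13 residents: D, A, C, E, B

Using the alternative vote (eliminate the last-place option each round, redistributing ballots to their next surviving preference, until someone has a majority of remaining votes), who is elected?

B

Round 1: B 32, A 39, C 3, E 24, D 13. Eliminate C.
Round 2: B 32, A 42, E 24, D 13. Eliminate D.
Round 3: B 32, A 55, E 24. Eliminate E.
Round 4: B 56, A 55. B has a majority.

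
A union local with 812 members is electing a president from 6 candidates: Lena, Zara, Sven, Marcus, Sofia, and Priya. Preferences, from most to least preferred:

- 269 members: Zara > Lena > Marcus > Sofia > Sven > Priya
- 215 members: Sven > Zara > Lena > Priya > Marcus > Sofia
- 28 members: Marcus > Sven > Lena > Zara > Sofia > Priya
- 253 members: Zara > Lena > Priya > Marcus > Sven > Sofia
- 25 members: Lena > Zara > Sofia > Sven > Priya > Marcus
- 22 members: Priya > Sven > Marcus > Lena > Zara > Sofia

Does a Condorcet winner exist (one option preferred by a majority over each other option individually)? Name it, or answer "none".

Zara vs Lena: 737–75 for Zara.
Zara vs Sven: 547–265 for Zara.
Zara vs Marcus: 762–50 for Zara.
Zara vs Sofia: 812–0 for Zara.
Zara vs Priya: 790–22 for Zara.
Zara beats every other option head-to-head.

Zara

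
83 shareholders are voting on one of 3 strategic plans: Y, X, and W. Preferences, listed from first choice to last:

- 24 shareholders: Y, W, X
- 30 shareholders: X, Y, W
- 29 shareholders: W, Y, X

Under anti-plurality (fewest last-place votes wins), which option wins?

Last-place votes: Y 0, X 53, W 30.
Y is ranked last by the fewest voters, so Y wins.

Y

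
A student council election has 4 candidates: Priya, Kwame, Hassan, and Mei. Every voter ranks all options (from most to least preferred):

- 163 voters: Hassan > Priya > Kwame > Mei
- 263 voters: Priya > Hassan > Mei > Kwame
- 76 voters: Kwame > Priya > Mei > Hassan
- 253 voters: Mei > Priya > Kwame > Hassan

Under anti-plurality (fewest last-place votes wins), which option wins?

Priya

Last-place votes: Priya 0, Kwame 263, Hassan 329, Mei 163.
Priya is ranked last by the fewest voters, so Priya wins.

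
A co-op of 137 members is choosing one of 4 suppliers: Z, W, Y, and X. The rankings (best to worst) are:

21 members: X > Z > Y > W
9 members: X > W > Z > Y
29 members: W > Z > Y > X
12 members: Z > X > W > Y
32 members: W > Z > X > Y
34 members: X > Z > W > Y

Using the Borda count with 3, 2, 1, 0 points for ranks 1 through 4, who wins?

Z

Z: 21·2 + 9·1 + 29·2 + 12·3 + 32·2 + 34·2 = 277
W: 21·0 + 9·2 + 29·3 + 12·1 + 32·3 + 34·1 = 247
Y: 21·1 + 9·0 + 29·1 + 12·0 + 32·0 + 34·0 = 50
X: 21·3 + 9·3 + 29·0 + 12·2 + 32·1 + 34·3 = 248
Z has the highest Borda score (277).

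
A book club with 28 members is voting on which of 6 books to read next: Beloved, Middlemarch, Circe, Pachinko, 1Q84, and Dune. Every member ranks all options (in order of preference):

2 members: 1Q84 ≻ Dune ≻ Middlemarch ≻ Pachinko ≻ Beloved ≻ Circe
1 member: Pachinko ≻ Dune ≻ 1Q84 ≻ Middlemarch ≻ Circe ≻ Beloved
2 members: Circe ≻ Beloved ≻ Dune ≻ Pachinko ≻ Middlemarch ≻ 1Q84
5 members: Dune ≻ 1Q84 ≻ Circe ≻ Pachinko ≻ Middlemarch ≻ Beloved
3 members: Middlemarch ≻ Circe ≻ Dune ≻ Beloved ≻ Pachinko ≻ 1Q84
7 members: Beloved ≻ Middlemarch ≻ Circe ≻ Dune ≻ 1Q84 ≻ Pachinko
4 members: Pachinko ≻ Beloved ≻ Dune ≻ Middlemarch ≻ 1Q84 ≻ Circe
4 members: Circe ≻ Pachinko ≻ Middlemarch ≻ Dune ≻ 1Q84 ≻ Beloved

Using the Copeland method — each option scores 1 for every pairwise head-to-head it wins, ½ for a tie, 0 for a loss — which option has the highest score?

Beloved: beats 1Q84; loses to Middlemarch, Circe, Pachinko, and Dune → score 1.
Middlemarch: beats Beloved, Circe, and 1Q84; ties Dune; loses to Pachinko → score 3.5.
Circe: beats Beloved, Pachinko, 1Q84, and Dune; loses to Middlemarch → score 4.
Pachinko: beats Beloved and Middlemarch; ties 1Q84; loses to Circe and Dune → score 2.5.
1Q84: ties Pachinko; loses to Beloved, Middlemarch, Circe, and Dune → score 0.5.
Dune: beats Beloved, Pachinko, and 1Q84; ties Middlemarch; loses to Circe → score 3.5.
Circe has the best pairwise record.

Circe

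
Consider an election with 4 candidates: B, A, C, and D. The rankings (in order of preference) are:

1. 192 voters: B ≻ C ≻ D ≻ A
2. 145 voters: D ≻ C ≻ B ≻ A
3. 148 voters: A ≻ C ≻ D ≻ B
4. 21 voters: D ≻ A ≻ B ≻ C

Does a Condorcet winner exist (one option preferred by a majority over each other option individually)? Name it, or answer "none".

C vs B: 293–213 for C.
C vs A: 337–169 for C.
C vs D: 340–166 for C.
C beats every other option head-to-head.

C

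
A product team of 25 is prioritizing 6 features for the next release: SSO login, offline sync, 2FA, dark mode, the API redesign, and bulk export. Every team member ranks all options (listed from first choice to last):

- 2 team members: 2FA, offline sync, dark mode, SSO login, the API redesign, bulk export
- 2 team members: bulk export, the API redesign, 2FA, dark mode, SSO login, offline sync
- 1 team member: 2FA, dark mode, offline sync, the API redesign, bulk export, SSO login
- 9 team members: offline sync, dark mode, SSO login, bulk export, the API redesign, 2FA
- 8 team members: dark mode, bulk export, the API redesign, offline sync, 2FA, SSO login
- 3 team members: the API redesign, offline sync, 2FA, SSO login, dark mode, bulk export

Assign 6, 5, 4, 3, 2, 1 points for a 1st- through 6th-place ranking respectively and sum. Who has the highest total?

SSO login: 2·3 + 2·2 + 1·1 + 9·4 + 8·1 + 3·3 = 64
offline sync: 2·5 + 2·1 + 1·4 + 9·6 + 8·3 + 3·5 = 109
2FA: 2·6 + 2·4 + 1·6 + 9·1 + 8·2 + 3·4 = 63
dark mode: 2·4 + 2·3 + 1·5 + 9·5 + 8·6 + 3·2 = 118
the API redesign: 2·2 + 2·5 + 1·3 + 9·2 + 8·4 + 3·6 = 85
bulk export: 2·1 + 2·6 + 1·2 + 9·3 + 8·5 + 3·1 = 86
dark mode has the highest Borda score (118).

dark mode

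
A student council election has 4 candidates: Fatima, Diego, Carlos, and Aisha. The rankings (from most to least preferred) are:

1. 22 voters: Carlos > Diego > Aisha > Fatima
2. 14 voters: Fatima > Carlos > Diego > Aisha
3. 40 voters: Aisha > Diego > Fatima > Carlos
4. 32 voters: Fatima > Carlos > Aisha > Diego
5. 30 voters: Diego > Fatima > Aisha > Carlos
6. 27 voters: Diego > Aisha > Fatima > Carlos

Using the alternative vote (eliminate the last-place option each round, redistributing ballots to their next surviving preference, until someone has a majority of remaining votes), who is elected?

Round 1: Fatima 46, Diego 57, Carlos 22, Aisha 40. Eliminate Carlos.
Round 2: Fatima 46, Diego 79, Aisha 40. Eliminate Aisha.
Round 3: Fatima 46, Diego 119. Diego has a majority.

Diego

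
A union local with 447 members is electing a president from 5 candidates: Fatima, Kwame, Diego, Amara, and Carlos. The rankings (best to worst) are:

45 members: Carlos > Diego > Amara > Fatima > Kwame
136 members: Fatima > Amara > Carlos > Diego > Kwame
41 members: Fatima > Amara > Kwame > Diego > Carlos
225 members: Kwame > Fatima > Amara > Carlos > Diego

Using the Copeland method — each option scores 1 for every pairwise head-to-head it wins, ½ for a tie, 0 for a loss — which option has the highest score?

Kwame

Fatima: beats Diego, Amara, and Carlos; loses to Kwame → score 3.
Kwame: beats Fatima, Diego, Amara, and Carlos → score 4.
Diego: loses to Fatima, Kwame, Amara, and Carlos → score 0.
Amara: beats Diego and Carlos; loses to Fatima and Kwame → score 2.
Carlos: beats Diego; loses to Fatima, Kwame, and Amara → score 1.
Kwame has the best pairwise record.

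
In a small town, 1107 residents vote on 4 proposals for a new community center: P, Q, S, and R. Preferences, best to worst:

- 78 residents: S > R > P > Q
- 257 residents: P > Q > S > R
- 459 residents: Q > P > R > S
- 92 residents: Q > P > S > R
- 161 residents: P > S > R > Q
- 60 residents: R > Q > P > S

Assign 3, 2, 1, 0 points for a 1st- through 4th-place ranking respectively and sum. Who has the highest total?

P

P: 78·1 + 257·3 + 459·2 + 92·2 + 161·3 + 60·1 = 2494
Q: 78·0 + 257·2 + 459·3 + 92·3 + 161·0 + 60·2 = 2287
S: 78·3 + 257·1 + 459·0 + 92·1 + 161·2 + 60·0 = 905
R: 78·2 + 257·0 + 459·1 + 92·0 + 161·1 + 60·3 = 956
P has the highest Borda score (2494).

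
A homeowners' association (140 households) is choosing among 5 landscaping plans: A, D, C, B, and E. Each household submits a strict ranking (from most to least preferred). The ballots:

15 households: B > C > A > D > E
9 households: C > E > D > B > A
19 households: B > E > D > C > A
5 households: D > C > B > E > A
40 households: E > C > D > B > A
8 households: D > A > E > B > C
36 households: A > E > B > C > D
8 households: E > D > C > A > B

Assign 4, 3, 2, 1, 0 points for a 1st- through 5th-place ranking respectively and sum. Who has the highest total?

A: 15·2 + 9·0 + 19·0 + 5·0 + 40·0 + 8·3 + 36·4 + 8·1 = 206
D: 15·1 + 9·2 + 19·2 + 5·4 + 40·2 + 8·4 + 36·0 + 8·3 = 227
C: 15·3 + 9·4 + 19·1 + 5·3 + 40·3 + 8·0 + 36·1 + 8·2 = 287
B: 15·4 + 9·1 + 19·4 + 5·2 + 40·1 + 8·1 + 36·2 + 8·0 = 275
E: 15·0 + 9·3 + 19·3 + 5·1 + 40·4 + 8·2 + 36·3 + 8·4 = 405
E has the highest Borda score (405).

E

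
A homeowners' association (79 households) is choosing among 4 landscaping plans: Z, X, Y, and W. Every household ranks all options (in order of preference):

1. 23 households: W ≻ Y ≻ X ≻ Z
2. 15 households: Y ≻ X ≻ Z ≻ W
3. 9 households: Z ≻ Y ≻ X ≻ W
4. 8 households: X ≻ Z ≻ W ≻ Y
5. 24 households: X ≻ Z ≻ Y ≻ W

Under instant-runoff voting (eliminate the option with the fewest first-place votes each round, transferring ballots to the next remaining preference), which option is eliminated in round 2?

Round 1: Z 9, X 32, Y 15, W 23. Eliminate Z.
Round 2: X 32, Y 24, W 23. Eliminate W.

W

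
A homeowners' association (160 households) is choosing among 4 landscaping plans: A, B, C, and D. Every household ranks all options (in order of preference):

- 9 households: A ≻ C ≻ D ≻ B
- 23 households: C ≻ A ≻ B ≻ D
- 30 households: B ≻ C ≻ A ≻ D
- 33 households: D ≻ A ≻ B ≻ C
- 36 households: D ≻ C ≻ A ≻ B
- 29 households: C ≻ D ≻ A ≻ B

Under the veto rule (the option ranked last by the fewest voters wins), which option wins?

Last-place votes: A 0, B 74, C 33, D 53.
A is ranked last by the fewest voters, so A wins.

A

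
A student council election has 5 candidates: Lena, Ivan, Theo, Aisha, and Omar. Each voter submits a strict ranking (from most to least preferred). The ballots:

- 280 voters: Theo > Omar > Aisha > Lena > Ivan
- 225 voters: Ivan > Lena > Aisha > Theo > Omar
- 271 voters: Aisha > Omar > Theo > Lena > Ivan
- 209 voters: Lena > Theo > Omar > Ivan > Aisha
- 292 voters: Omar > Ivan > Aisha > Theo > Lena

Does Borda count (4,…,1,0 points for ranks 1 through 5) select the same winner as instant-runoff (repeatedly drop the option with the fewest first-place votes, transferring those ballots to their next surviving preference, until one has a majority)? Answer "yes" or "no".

no

Borda — scores: Lena 2062, Ivan 1985, Theo 2806, Aisha 2678, Omar 3239. Winner: Omar.
Instant-runoff — R1 Lena 209, Ivan 225, Theo 280, Aisha 271, Omar 292 (Lena out); R2 Ivan 225, Theo 489, Aisha 271, Omar 292 (Ivan out); R3 Theo 489, Aisha 496, Omar 292 (Omar out); R4 Theo 489, Aisha 788 (Aisha winner). Winner: Aisha.
The two methods disagree.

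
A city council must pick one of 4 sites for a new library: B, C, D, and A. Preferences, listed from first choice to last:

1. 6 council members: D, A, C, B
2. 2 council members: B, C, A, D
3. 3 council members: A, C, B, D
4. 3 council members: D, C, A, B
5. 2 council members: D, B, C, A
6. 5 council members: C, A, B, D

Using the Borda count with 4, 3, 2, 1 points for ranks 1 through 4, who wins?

C

B: 6·1 + 2·4 + 3·2 + 3·1 + 2·3 + 5·2 = 39
C: 6·2 + 2·3 + 3·3 + 3·3 + 2·2 + 5·4 = 60
D: 6·4 + 2·1 + 3·1 + 3·4 + 2·4 + 5·1 = 54
A: 6·3 + 2·2 + 3·4 + 3·2 + 2·1 + 5·3 = 57
C has the highest Borda score (60).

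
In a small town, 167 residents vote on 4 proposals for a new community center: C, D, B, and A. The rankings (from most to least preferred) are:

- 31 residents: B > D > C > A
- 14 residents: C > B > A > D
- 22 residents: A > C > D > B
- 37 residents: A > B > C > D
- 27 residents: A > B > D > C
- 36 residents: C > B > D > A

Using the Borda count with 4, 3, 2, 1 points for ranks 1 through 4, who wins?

B

C: 31·2 + 14·4 + 22·3 + 37·2 + 27·1 + 36·4 = 429
D: 31·3 + 14·1 + 22·2 + 37·1 + 27·2 + 36·2 = 314
B: 31·4 + 14·3 + 22·1 + 37·3 + 27·3 + 36·3 = 488
A: 31·1 + 14·2 + 22·4 + 37·4 + 27·4 + 36·1 = 439
B has the highest Borda score (488).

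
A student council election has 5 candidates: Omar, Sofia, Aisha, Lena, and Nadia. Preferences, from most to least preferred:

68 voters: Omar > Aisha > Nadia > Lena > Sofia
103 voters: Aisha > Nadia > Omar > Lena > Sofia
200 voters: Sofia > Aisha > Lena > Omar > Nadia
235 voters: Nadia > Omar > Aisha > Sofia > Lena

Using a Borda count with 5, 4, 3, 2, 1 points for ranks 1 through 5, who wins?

Omar: 68·5 + 103·3 + 200·2 + 235·4 = 1989
Sofia: 68·1 + 103·1 + 200·5 + 235·2 = 1641
Aisha: 68·4 + 103·5 + 200·4 + 235·3 = 2292
Lena: 68·2 + 103·2 + 200·3 + 235·1 = 1177
Nadia: 68·3 + 103·4 + 200·1 + 235·5 = 1991
Aisha has the highest Borda score (2292).

Aisha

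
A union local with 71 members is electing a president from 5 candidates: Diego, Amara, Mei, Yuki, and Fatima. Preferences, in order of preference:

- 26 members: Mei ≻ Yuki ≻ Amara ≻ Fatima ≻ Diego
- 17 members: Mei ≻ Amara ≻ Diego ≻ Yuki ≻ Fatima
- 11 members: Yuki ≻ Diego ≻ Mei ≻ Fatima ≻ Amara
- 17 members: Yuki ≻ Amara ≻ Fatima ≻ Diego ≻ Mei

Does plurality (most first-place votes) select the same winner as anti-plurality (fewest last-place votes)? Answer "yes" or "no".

Plurality — first-place votes: Diego 0, Amara 0, Mei 43, Yuki 28, Fatima 0. Winner: Mei.
Anti-plurality — last-place votes: Diego 26, Amara 11, Mei 17, Yuki 0, Fatima 17. Winner: Yuki.
The two methods disagree.

no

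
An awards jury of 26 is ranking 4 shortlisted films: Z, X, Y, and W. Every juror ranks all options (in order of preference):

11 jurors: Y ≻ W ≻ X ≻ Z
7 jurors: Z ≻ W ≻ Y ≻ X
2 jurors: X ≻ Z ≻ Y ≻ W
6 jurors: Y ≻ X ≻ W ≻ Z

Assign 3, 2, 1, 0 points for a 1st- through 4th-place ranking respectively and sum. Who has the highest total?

Y

Z: 11·0 + 7·3 + 2·2 + 6·0 = 25
X: 11·1 + 7·0 + 2·3 + 6·2 = 29
Y: 11·3 + 7·1 + 2·1 + 6·3 = 60
W: 11·2 + 7·2 + 2·0 + 6·1 = 42
Y has the highest Borda score (60).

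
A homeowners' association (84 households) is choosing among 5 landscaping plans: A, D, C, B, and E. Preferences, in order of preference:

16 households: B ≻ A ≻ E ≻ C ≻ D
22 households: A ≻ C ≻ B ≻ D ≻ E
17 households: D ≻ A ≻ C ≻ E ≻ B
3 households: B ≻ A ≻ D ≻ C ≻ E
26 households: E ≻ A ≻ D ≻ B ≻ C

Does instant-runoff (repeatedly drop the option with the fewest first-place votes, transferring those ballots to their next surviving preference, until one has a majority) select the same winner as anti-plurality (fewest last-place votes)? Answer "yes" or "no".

yes

Instant-runoff — R1 A 22, D 17, C 0, B 19, E 26 (C out); R2 A 22, D 17, B 19, E 26 (D out); R3 A 39, B 19, E 26 (B out); R4 A 58, E 26 (A winner). Winner: A.
Anti-plurality — last-place votes: A 0, D 16, C 26, B 17, E 25. Winner: A.
The two methods agree.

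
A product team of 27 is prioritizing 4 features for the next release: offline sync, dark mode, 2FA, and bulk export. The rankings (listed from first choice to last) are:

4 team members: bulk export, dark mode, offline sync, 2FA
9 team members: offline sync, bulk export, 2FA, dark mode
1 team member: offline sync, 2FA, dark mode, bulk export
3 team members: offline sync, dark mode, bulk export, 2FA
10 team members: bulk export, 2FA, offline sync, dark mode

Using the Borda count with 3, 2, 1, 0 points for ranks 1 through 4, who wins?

offline sync: 4·1 + 9·3 + 1·3 + 3·3 + 10·1 = 53
dark mode: 4·2 + 9·0 + 1·1 + 3·2 + 10·0 = 15
2FA: 4·0 + 9·1 + 1·2 + 3·0 + 10·2 = 31
bulk export: 4·3 + 9·2 + 1·0 + 3·1 + 10·3 = 63
bulk export has the highest Borda score (63).

bulk export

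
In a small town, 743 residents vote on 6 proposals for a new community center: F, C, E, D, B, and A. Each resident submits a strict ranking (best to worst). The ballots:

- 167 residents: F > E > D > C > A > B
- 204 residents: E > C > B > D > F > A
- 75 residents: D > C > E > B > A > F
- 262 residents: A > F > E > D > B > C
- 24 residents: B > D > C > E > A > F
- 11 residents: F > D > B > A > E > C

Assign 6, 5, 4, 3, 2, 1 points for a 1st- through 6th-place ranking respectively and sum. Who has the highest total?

F: 167·6 + 204·2 + 75·1 + 262·5 + 24·1 + 11·6 = 2885
C: 167·3 + 204·5 + 75·5 + 262·1 + 24·4 + 11·1 = 2265
E: 167·5 + 204·6 + 75·4 + 262·4 + 24·3 + 11·2 = 3501
D: 167·4 + 204·3 + 75·6 + 262·3 + 24·5 + 11·5 = 2691
B: 167·1 + 204·4 + 75·3 + 262·2 + 24·6 + 11·4 = 1920
A: 167·2 + 204·1 + 75·2 + 262·6 + 24·2 + 11·3 = 2341
E has the highest Borda score (3501).

E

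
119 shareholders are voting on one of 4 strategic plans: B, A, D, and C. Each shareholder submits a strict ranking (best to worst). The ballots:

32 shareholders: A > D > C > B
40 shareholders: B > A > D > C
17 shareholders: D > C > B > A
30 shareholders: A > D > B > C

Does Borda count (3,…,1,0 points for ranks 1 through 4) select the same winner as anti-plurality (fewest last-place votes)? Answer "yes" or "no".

no

Borda — scores: B 167, A 266, D 215, C 66. Winner: A.
Anti-plurality — last-place votes: B 32, A 17, D 0, C 70. Winner: D.
The two methods disagree.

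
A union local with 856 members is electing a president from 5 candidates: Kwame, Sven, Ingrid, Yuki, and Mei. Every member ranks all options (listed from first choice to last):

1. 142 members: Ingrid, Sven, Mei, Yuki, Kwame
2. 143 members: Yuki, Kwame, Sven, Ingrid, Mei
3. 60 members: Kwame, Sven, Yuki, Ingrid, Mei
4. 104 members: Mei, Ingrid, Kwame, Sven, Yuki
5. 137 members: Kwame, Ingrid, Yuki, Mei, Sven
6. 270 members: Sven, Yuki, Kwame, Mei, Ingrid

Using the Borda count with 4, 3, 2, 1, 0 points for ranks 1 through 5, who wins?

Sven

Kwame: 142·0 + 143·3 + 60·4 + 104·2 + 137·4 + 270·2 = 1965
Sven: 142·3 + 143·2 + 60·3 + 104·1 + 137·0 + 270·4 = 2076
Ingrid: 142·4 + 143·1 + 60·1 + 104·3 + 137·3 + 270·0 = 1494
Yuki: 142·1 + 143·4 + 60·2 + 104·0 + 137·2 + 270·3 = 1918
Mei: 142·2 + 143·0 + 60·0 + 104·4 + 137·1 + 270·1 = 1107
Sven has the highest Borda score (2076).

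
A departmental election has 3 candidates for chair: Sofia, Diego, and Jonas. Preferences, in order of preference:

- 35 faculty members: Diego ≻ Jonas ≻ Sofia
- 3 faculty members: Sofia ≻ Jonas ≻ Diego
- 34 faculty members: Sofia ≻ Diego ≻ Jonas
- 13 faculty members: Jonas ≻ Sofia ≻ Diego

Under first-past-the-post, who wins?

Sofia

First-place votes: Sofia 37, Diego 35, Jonas 13.
Sofia has the most first-place votes.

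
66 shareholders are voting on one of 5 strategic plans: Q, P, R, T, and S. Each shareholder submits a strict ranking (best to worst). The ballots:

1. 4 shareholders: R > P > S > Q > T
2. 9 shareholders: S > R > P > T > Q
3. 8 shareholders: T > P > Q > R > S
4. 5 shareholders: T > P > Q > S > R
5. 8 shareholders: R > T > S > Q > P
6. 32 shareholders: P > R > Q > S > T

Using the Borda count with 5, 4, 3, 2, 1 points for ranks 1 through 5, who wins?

P

Q: 4·2 + 9·1 + 8·3 + 5·3 + 8·2 + 32·3 = 168
P: 4·4 + 9·3 + 8·4 + 5·4 + 8·1 + 32·5 = 263
R: 4·5 + 9·4 + 8·2 + 5·1 + 8·5 + 32·4 = 245
T: 4·1 + 9·2 + 8·5 + 5·5 + 8·4 + 32·1 = 151
S: 4·3 + 9·5 + 8·1 + 5·2 + 8·3 + 32·2 = 163
P has the highest Borda score (263).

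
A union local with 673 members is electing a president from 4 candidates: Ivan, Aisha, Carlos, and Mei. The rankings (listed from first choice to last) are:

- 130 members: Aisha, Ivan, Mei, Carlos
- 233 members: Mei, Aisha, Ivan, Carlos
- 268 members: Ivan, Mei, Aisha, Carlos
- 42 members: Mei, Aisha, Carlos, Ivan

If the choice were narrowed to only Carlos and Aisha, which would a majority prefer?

Aisha

Voters preferring Carlos to Aisha: 0; preferring Aisha to Carlos: 673.
Aisha wins the head-to-head.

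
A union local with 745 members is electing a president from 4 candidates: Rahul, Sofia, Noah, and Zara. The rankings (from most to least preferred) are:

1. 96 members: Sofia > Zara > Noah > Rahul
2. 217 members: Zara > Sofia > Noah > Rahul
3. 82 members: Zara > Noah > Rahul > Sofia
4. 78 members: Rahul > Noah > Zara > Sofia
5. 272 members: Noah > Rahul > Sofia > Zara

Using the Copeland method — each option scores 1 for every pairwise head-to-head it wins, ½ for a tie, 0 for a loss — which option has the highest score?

Rahul: beats Sofia; loses to Noah and Zara → score 1.
Sofia: loses to Rahul, Noah, and Zara → score 0.
Noah: beats Rahul and Sofia; loses to Zara → score 2.
Zara: beats Rahul, Sofia, and Noah → score 3.
Zara has the best pairwise record.

Zara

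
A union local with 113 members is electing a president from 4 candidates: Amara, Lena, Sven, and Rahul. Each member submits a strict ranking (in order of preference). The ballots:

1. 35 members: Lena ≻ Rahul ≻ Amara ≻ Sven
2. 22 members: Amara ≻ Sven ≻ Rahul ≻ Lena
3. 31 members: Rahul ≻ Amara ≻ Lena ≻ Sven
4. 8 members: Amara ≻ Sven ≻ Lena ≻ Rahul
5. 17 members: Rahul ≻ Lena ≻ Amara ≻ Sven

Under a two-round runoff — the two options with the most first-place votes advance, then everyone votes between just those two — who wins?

Round 1 first-place votes: Amara 30, Lena 35, Sven 0, Rahul 48.
Rahul and Lena advance.
Runoff: Rahul is preferred to Lena by 70 voters; Lena by 43.
Rahul wins the runoff.

Rahul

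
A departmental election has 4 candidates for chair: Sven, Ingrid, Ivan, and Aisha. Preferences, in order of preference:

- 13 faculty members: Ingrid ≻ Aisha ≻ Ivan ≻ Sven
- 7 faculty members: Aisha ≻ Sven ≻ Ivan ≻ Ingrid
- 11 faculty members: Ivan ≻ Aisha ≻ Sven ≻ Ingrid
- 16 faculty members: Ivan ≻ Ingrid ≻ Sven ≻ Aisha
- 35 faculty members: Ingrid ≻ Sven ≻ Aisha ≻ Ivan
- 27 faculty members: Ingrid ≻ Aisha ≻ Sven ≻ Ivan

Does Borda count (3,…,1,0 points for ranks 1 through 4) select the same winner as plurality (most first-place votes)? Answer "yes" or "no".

yes

Borda — scores: Sven 138, Ingrid 257, Ivan 101, Aisha 158. Winner: Ingrid.
Plurality — first-place votes: Sven 0, Ingrid 75, Ivan 27, Aisha 7. Winner: Ingrid.
The two methods agree.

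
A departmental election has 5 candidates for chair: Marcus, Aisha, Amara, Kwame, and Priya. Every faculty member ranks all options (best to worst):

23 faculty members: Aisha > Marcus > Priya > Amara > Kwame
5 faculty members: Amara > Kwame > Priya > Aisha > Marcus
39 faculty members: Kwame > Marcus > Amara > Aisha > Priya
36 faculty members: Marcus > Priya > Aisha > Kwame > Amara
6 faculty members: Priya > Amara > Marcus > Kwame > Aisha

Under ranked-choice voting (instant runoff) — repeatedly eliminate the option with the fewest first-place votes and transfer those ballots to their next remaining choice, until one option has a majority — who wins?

Round 1: Marcus 36, Aisha 23, Amara 5, Kwame 39, Priya 6. Eliminate Amara.
Round 2: Marcus 36, Aisha 23, Kwame 44, Priya 6. Eliminate Priya.
Round 3: Marcus 42, Aisha 23, Kwame 44. Eliminate Aisha.
Round 4: Marcus 65, Kwame 44. Marcus has a majority.

Marcus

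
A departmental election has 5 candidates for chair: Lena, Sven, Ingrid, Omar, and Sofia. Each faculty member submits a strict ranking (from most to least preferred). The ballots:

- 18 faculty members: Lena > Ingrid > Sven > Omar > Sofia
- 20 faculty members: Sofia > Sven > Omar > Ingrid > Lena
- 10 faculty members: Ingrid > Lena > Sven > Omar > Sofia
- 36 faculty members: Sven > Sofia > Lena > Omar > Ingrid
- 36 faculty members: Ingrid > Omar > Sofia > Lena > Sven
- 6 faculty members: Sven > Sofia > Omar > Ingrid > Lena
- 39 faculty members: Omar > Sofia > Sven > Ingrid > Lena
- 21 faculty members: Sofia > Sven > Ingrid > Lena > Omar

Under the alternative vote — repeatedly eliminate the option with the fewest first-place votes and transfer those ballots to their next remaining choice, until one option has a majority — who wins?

Sofia

Round 1: Lena 18, Sven 42, Ingrid 46, Omar 39, Sofia 41. Eliminate Lena.
Round 2: Sven 42, Ingrid 64, Omar 39, Sofia 41. Eliminate Omar.
Round 3: Sven 42, Ingrid 64, Sofia 80. Eliminate Sven.
Round 4: Ingrid 64, Sofia 122. Sofia has a majority.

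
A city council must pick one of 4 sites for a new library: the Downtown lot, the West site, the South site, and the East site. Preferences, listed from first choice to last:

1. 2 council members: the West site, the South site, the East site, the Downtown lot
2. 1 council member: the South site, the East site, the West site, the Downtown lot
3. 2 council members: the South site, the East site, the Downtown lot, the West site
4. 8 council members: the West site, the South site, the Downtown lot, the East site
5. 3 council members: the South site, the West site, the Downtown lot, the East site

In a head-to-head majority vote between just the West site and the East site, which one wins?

Voters preferring the West site to the East site: 13; preferring the East site to the West site: 3.
the West site wins the head-to-head.

the West site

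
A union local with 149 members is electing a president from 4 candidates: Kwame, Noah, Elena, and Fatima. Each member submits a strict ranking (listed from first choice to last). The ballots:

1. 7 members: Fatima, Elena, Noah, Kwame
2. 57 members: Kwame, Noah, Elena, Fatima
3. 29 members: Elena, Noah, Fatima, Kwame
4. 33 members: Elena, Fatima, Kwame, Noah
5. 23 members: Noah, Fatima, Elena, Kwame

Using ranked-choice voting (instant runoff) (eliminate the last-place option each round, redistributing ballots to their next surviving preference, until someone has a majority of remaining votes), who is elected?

Round 1: Kwame 57, Noah 23, Elena 62, Fatima 7. Eliminate Fatima.
Round 2: Kwame 57, Noah 23, Elena 69. Eliminate Noah.
Round 3: Kwame 57, Elena 92. Elena has a majority.

Elena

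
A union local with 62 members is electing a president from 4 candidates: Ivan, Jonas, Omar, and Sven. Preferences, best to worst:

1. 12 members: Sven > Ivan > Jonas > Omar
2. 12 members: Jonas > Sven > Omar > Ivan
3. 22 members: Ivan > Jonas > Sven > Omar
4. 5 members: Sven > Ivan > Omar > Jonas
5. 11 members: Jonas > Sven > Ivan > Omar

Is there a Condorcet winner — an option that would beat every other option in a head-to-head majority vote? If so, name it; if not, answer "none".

none

Checking pairwise contests:
Sven beats Ivan 40–22.
Ivan beats Jonas 39–23.
Ivan beats Omar 50–12.
Jonas beats Sven 45–17.
Every option loses at least one head-to-head, so there is no Condorcet winner.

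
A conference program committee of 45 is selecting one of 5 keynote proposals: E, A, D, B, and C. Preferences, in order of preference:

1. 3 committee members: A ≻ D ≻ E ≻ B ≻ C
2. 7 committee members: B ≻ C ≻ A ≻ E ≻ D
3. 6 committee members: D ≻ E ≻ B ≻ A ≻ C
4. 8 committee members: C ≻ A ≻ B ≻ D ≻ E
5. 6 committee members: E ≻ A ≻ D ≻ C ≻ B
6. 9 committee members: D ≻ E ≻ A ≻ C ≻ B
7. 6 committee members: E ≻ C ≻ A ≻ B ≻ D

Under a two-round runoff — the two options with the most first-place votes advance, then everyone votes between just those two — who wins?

D

Round 1 first-place votes: E 12, A 3, D 15, B 7, C 8.
D and E advance.
Runoff: D is preferred to E by 26 voters; E by 19.
D wins the runoff.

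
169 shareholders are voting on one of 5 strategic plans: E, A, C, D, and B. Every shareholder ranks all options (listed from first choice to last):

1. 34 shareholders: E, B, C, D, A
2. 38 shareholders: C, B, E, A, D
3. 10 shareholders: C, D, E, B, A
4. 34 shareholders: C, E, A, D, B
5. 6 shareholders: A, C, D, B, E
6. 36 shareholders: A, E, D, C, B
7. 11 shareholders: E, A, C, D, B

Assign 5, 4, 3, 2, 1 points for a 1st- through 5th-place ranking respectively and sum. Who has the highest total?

E: 34·5 + 38·3 + 10·3 + 34·4 + 6·1 + 36·4 + 11·5 = 655
A: 34·1 + 38·2 + 10·1 + 34·3 + 6·5 + 36·5 + 11·4 = 476
C: 34·3 + 38·5 + 10·5 + 34·5 + 6·4 + 36·2 + 11·3 = 641
D: 34·2 + 38·1 + 10·4 + 34·2 + 6·3 + 36·3 + 11·2 = 362
B: 34·4 + 38·4 + 10·2 + 34·1 + 6·2 + 36·1 + 11·1 = 401
E has the highest Borda score (655).

E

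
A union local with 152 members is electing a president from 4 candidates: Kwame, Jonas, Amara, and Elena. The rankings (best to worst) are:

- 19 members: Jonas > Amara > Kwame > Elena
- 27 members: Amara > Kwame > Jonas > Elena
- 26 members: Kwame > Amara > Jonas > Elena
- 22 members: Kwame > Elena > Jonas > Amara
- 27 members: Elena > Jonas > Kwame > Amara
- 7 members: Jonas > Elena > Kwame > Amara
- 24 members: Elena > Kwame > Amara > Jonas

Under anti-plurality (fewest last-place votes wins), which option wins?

Last-place votes: Kwame 0, Jonas 24, Amara 56, Elena 72.
Kwame is ranked last by the fewest voters, so Kwame wins.

Kwame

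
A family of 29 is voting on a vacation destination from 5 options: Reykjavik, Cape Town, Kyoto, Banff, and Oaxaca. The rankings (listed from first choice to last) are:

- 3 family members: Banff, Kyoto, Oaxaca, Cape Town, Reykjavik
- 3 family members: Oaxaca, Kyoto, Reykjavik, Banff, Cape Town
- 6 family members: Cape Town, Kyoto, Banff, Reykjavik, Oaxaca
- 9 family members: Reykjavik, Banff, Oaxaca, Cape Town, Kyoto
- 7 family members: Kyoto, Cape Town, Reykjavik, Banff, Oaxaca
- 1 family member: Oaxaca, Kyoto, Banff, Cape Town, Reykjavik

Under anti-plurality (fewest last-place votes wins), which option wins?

Last-place votes: Reykjavik 4, Cape Town 3, Kyoto 9, Banff 0, Oaxaca 13.
Banff is ranked last by the fewest voters, so Banff wins.

Banff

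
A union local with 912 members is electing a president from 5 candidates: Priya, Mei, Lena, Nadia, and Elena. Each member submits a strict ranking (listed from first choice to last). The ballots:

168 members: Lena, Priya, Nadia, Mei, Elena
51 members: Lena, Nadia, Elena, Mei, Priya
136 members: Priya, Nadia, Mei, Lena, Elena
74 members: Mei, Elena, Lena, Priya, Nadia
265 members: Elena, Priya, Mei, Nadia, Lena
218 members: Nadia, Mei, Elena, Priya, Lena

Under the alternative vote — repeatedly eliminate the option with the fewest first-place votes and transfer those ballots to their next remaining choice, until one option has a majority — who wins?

Round 1: Priya 136, Mei 74, Lena 219, Nadia 218, Elena 265. Eliminate Mei.
Round 2: Priya 136, Lena 219, Nadia 218, Elena 339. Eliminate Priya.
Round 3: Lena 219, Nadia 354, Elena 339. Eliminate Lena.
Round 4: Nadia 573, Elena 339. Nadia has a majority.

Nadia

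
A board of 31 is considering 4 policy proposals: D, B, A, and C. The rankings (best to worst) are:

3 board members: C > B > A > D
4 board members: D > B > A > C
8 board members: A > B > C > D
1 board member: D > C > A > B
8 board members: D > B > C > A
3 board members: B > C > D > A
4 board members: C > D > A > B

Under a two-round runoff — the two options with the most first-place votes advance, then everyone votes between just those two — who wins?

D

Round 1 first-place votes: D 13, B 3, A 8, C 7.
D and A advance.
Runoff: D is preferred to A by 20 voters; A by 11.
D wins the runoff.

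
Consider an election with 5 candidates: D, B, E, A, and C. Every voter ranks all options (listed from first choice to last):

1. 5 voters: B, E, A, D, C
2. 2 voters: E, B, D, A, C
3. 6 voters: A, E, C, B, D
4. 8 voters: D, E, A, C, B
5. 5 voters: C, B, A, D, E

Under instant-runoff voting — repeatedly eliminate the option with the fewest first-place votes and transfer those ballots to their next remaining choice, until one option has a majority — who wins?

B

Round 1: D 8, B 5, E 2, A 6, C 5. Eliminate E.
Round 2: D 8, B 7, A 6, C 5. Eliminate C.
Round 3: D 8, B 12, A 6. Eliminate A.
Round 4: D 8, B 18. B has a majority.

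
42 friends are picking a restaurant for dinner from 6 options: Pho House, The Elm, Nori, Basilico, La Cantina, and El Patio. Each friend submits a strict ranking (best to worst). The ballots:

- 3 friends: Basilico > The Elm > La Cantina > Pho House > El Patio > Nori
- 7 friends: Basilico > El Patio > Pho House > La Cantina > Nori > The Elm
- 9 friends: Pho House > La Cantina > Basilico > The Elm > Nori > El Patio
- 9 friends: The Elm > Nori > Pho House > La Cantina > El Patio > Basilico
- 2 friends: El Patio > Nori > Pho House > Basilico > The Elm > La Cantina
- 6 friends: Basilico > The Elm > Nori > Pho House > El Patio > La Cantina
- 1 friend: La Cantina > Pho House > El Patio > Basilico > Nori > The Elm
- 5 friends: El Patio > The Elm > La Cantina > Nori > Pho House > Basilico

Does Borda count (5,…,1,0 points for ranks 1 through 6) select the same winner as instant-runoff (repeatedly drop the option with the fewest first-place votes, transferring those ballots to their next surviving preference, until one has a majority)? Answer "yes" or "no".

Borda — scores: Pho House 126, The Elm 121, Nori 89, Basilico 113, La Cantina 97, El Patio 84. Winner: Pho House.
Instant-runoff — R1 Pho House 9, The Elm 9, Nori 0, Basilico 16, La Cantina 1, El Patio 7 (Nori out); R2 Pho House 9, The Elm 9, Basilico 16, La Cantina 1, El Patio 7 (La Cantina out); R3 Pho House 10, The Elm 9, Basilico 16, El Patio 7 (El Patio out); R4 Pho House 12, The Elm 14, Basilico 16 (Pho House out); R5 The Elm 14, Basilico 28 (Basilico winner). Winner: Basilico.
The two methods disagree.

no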